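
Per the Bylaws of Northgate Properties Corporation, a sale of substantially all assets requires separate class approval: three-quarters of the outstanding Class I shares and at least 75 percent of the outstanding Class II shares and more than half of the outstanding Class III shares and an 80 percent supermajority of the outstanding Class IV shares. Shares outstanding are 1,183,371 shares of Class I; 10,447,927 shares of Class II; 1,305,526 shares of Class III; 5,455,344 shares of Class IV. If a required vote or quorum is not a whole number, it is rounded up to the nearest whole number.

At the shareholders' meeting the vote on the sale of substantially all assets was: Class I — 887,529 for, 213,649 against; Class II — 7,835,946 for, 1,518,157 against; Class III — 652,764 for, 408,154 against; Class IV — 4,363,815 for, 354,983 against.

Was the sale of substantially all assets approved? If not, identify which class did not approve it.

Not approved — the Class IV shares did not give the required vote.

Class I: 3/4 of 1183371 = 887528.25, rounded up to 887529; 887,529 required, 887,529 in favor — approved.
Class II: 3/4 of 10447927 = 7835945.25, rounded up to 7835946; 7,835,946 required, 7,835,946 in favor — approved.
Class III: a majority of 1305526 is 652764; 652,764 required, 652,764 in favor — approved.
Class IV: 4/5 of 5455344 = 4364275.20, rounded up to 4364276; 4,364,276 required, 4,363,815 in favor — not approved.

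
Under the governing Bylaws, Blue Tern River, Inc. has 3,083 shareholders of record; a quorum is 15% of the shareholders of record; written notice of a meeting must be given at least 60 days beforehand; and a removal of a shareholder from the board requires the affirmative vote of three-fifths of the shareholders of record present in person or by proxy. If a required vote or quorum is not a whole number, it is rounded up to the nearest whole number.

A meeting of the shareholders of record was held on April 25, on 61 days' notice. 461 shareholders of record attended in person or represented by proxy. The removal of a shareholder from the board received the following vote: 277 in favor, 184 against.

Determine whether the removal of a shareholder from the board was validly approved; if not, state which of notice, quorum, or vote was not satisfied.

Invalid — quorum requirement not satisfied.

Notice: 61 days given; 60 required. Satisfied.
Quorum: 15% of 3,083 = 462.45, rounded up to 463; 461 present. Not satisfied.
Vote: requires three-fifths of those present (461); 3/5 of 461 = 276.60, rounded up to 277, so 277 needed; 277 in favor. Satisfied.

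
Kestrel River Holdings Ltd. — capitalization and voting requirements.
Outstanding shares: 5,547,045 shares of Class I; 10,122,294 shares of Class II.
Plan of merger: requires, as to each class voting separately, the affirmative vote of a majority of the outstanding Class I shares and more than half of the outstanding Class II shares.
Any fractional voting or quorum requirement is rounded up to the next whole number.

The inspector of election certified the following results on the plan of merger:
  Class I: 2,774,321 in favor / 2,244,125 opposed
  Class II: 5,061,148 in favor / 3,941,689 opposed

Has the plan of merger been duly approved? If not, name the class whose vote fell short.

Approved — every class gave the required vote.

Class I: a majority of 5547045 is 2773523; 2,773,523 required, 2,774,321 in favor — approved.
Class II: a majority of 10122294 is 5061148; 5,061,148 required, 5,061,148 in favor — approved.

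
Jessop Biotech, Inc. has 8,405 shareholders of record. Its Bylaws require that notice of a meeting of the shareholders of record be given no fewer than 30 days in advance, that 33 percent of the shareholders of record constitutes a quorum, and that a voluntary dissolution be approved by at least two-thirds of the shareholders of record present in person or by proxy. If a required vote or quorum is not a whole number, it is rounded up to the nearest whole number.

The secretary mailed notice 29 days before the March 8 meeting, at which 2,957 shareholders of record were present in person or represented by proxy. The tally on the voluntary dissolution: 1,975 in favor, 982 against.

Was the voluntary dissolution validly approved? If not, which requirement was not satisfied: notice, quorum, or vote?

Invalid — notice requirement not satisfied.

Notice: 29 days given; 30 required. Not satisfied.
Quorum: 33% of 8,405 = 2,773.65, rounded up to 2,774; 2,957 present. Satisfied.
Vote: requires two-thirds of those present (2,957); 2/3 of 2957 = 1971.33, rounded up to 1972, so 1,972 needed; 1,975 in favor. Satisfied.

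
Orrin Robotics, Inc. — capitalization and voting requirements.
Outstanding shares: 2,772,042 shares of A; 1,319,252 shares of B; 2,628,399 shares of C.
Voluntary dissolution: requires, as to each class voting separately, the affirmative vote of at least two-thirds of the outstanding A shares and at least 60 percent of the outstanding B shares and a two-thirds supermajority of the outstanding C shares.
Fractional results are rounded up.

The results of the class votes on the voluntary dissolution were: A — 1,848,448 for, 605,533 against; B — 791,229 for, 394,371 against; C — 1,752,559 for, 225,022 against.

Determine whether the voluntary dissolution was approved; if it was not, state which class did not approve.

A: 2/3 of 2772042 = 1848028; 1,848,028 required, 1,848,448 in favor — approved.
B: 3/5 of 1319252 = 791551.20, rounded up to 791552; 791,552 required, 791,229 in favor — not approved.
C: 2/3 of 2628399 = 1752266; 1,752,266 required, 1,752,559 in favor — approved.

Not approved — the B shares did not give the required vote.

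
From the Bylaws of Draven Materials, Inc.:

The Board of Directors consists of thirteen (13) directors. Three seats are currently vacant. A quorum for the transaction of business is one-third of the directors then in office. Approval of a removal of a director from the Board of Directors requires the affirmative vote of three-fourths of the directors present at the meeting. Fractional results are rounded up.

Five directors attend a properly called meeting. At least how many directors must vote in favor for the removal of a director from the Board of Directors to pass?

4

The removal of a director from the Board of Directors requires three-fourths of the directors present (5).
3/4 of 5 = 3.75, rounded up to 4.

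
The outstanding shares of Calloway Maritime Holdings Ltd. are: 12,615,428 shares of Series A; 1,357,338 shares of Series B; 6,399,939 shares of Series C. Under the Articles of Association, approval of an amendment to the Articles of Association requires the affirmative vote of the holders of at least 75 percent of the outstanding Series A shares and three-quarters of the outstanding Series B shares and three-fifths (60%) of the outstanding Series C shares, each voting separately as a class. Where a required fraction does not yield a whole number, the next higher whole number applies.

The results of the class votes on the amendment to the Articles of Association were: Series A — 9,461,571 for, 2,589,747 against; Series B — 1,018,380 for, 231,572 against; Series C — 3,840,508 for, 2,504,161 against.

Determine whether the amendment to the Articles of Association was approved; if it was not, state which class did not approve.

Approved — every class gave the required vote.

Series A: 3/4 of 12615428 = 9461571; 9,461,571 required, 9,461,571 in favor — approved.
Series B: 3/4 of 1357338 = 1018003.50, rounded up to 1018004; 1,018,004 required, 1,018,380 in favor — approved.
Series C: 3/5 of 6399939 = 3839963.40, rounded up to 3839964; 3,839,964 required, 3,840,508 in favor — approved.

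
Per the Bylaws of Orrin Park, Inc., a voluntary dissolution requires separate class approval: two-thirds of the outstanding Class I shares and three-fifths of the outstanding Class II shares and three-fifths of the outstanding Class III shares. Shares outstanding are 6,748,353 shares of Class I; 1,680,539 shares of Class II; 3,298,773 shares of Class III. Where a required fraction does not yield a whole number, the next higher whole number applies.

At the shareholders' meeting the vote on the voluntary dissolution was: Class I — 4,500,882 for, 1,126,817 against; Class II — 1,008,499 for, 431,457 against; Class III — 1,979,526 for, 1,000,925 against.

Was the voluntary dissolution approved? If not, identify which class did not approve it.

Approved — every class gave the required vote.

Class I: 2/3 of 6748353 = 4498902; 4,498,902 required, 4,500,882 in favor — approved.
Class II: 3/5 of 1680539 = 1008323.40, rounded up to 1008324; 1,008,324 required, 1,008,499 in favor — approved.
Class III: 3/5 of 3298773 = 1979263.80, rounded up to 1979264; 1,979,264 required, 1,979,526 in favor — approved.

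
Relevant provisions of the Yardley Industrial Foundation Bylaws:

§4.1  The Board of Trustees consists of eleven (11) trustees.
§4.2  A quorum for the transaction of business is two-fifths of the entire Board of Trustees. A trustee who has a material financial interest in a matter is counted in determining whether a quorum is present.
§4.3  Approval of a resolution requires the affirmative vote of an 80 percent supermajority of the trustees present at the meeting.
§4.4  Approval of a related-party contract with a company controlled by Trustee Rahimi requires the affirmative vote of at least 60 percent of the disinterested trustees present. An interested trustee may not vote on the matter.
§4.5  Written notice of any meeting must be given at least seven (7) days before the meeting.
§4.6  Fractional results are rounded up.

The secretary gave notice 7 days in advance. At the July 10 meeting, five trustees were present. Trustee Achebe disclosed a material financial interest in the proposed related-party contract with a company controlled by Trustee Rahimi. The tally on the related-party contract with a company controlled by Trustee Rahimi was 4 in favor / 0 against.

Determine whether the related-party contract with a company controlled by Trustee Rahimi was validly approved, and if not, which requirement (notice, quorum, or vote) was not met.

Notice: 7 days given; 7 required (7 ≥ 7). Satisfied.
Quorum: 5 present (interested trustees count toward quorum); quorum is 5. Satisfied.
Vote: the related-party contract with a company controlled by Trustee Rahimi requires three-fifths of the disinterested trustees present (5 − 1 = 4). 3/5 of 4 = 2.40, rounded up to 3, so 3 affirmative votes are needed; 4 voted in favor. Satisfied.

Valid — all requirements satisfied.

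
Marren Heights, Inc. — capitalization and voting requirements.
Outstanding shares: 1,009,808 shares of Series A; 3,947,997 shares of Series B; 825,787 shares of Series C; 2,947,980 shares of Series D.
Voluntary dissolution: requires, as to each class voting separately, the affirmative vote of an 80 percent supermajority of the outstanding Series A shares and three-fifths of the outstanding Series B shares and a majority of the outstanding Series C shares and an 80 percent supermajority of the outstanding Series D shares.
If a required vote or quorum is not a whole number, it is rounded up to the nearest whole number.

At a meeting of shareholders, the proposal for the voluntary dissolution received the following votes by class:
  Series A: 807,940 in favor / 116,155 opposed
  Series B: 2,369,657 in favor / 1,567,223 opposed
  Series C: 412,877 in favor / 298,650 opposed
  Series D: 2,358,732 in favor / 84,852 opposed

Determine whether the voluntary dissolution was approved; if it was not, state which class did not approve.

Series A: 4/5 of 1009808 = 807846.40, rounded up to 807847; 807,847 required, 807,940 in favor — approved.
Series B: 3/5 of 3947997 = 2368798.20, rounded up to 2368799; 2,368,799 required, 2,369,657 in favor — approved.
Series C: a majority of 825787 is 412894; 412,894 required, 412,877 in favor — not approved.
Series D: 4/5 of 2947980 = 2358384; 2,358,384 required, 2,358,732 in favor — approved.

Not approved — the Series C shares did not give the required vote.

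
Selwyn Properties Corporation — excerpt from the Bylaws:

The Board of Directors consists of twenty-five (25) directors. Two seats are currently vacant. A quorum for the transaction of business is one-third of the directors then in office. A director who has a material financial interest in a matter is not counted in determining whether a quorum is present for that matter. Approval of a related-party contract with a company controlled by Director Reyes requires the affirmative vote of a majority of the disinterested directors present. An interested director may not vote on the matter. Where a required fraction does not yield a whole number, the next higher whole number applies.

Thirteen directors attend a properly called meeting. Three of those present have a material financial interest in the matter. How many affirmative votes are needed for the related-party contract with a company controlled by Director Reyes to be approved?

The related-party contract with a company controlled by Director Reyes requires a majority of the disinterested directors present (13 − 3 = 10).
A majority of 10 is 6.

6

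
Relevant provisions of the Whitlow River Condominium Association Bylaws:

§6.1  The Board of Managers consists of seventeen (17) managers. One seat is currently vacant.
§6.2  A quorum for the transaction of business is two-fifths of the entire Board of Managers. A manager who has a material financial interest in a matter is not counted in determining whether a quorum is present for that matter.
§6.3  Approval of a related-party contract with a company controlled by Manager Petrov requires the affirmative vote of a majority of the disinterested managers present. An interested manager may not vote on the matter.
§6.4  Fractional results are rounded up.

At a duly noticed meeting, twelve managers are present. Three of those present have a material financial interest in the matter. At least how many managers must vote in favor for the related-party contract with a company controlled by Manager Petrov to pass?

5

The related-party contract with a company controlled by Manager Petrov requires a majority of the disinterested managers present (12 − 3 = 9).
A majority of 9 is 5.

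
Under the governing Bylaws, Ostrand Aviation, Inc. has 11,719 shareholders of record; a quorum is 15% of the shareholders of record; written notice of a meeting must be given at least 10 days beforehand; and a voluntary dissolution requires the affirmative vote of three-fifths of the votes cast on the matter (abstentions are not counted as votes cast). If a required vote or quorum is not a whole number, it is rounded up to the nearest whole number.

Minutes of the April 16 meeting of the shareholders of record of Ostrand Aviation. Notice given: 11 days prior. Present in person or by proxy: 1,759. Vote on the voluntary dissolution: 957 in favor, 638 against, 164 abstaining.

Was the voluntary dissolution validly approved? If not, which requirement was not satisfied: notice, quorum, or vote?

Notice: 11 days given; 10 required. Satisfied.
Quorum: 15% of 11,719 = 1,757.85, rounded up to 1,758; 1,759 present. Satisfied.
Vote: requires three-fifths of the votes cast (1,759 − 164 abstaining = 1,595); 3/5 of 1595 = 957, so 957 needed; 957 in favor. Satisfied.

Valid — all requirements satisfied.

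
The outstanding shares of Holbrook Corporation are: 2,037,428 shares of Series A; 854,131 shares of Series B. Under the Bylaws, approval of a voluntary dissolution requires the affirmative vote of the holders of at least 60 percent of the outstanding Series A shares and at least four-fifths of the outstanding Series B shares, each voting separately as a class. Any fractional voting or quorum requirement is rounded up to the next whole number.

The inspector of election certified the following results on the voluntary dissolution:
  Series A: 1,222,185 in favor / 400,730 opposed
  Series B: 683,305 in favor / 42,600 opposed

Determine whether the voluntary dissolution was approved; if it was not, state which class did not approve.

Series A: 3/5 of 2037428 = 1222456.80, rounded up to 1222457; 1,222,457 required, 1,222,185 in favor — not approved.
Series B: 4/5 of 854131 = 683304.80, rounded up to 683305; 683,305 required, 683,305 in favor — approved.

Not approved — the Series A shares did not give the required vote.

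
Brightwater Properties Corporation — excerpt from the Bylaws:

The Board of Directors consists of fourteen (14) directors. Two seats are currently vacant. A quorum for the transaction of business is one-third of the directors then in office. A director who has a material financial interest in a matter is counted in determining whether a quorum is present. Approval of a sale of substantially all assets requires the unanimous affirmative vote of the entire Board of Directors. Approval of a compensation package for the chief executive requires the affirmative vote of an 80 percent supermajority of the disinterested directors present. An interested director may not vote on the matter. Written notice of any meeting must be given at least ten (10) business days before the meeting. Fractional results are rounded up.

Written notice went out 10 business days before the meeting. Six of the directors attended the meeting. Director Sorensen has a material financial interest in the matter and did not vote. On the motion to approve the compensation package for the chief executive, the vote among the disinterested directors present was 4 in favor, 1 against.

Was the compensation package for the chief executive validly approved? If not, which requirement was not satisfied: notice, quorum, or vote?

Notice: 10 business days given; 10 required (10 ≥ 10). Satisfied.
Quorum: 6 present (interested directors count toward quorum); quorum is 4. Satisfied.
Vote: the compensation package for the chief executive requires four-fifths of the disinterested directors present (6 − 1 = 5). 4/5 of 5 = 4, so 4 affirmative votes are needed; 4 voted in favor. Satisfied.

Valid — all requirements satisfied.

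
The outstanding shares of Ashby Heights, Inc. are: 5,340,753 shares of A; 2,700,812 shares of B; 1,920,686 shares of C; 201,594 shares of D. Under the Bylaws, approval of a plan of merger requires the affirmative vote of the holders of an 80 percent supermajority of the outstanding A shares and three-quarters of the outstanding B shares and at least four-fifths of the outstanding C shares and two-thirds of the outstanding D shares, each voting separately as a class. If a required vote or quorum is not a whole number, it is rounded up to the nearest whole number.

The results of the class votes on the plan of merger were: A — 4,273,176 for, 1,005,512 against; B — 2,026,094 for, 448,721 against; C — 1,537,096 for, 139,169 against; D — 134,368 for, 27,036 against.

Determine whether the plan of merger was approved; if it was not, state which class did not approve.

Not approved — the D shares did not give the required vote.

A: 4/5 of 5340753 = 4272602.40, rounded up to 4272603; 4,272,603 required, 4,273,176 in favor — approved.
B: 3/4 of 2700812 = 2025609; 2,025,609 required, 2,026,094 in favor — approved.
C: 4/5 of 1920686 = 1536548.80, rounded up to 1536549; 1,536,549 required, 1,537,096 in favor — approved.
D: 2/3 of 201594 = 134396; 134,396 required, 134,368 in favor — not approved.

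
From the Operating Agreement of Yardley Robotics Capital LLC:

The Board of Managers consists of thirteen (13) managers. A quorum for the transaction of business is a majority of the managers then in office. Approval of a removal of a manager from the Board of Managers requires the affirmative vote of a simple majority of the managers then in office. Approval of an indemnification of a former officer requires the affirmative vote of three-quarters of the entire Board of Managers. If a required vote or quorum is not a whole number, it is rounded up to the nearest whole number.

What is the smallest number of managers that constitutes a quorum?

A majority of 13 is 7.

7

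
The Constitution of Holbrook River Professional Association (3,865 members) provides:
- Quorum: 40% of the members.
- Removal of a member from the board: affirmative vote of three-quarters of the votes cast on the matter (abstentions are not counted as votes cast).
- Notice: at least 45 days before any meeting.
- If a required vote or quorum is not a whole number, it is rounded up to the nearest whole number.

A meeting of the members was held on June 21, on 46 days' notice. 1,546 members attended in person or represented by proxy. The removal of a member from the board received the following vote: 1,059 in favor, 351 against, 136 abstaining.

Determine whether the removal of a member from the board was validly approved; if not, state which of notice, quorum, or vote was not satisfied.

Valid — all requirements satisfied.

Notice: 46 days given; 45 required. Satisfied.
Quorum: 40% of 3,865 = 1,546; 1,546 present. Satisfied.
Vote: requires three-fourths of the votes cast (1,546 − 136 abstaining = 1,410); 3/4 of 1410 = 1057.50, rounded up to 1058, so 1,058 needed; 1,059 in favor. Satisfied.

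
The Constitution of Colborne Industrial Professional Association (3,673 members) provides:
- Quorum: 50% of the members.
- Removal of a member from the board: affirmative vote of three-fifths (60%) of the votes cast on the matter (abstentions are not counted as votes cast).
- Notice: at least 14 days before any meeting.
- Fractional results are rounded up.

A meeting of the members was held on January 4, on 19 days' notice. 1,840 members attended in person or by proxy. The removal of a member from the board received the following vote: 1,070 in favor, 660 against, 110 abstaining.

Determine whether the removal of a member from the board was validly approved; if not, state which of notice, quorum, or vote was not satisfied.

Valid — all requirements satisfied.

Notice: 19 days given; 14 required. Satisfied.
Quorum: 50% of 3,673 = 1,836.50, rounded up to 1,837; 1,840 present. Satisfied.
Vote: requires three-fifths of the votes cast (1,840 − 110 abstaining = 1,730); 3/5 of 1730 = 1038, so 1,038 needed; 1,070 in favor. Satisfied.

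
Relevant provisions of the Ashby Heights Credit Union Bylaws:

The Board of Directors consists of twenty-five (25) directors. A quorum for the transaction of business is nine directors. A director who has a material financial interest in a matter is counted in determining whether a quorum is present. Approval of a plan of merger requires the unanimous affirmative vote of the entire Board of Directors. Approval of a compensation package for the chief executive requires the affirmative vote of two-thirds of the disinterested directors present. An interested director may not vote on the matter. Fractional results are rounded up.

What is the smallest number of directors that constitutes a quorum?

9

The quorum is fixed at 9.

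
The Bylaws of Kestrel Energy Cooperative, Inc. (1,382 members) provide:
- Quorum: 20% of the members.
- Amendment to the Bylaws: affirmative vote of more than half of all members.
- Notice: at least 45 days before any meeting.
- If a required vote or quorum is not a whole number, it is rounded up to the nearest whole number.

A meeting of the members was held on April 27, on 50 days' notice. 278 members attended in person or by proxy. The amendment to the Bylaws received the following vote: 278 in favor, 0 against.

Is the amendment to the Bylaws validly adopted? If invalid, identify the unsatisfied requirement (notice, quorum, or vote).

Invalid — vote requirement not satisfied.

Notice: 50 days given; 45 required. Satisfied.
Quorum: 20% of 1,382 = 276.40, rounded up to 277; 278 present. Satisfied.
Vote: requires a majority of all members (1,382); a majority of 1382 is 692, so 692 needed; 278 in favor. Not satisfied.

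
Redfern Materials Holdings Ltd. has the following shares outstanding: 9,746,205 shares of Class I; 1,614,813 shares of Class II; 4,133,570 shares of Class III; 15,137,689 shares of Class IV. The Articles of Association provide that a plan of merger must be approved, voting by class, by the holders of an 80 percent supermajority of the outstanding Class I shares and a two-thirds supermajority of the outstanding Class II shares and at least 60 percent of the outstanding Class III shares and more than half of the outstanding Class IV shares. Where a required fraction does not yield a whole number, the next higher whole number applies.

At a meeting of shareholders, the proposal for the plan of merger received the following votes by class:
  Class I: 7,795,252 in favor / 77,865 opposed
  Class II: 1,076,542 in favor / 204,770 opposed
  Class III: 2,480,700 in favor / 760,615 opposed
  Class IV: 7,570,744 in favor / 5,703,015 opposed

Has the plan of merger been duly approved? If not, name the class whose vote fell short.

Not approved — the Class I shares did not give the required vote.

Class I: 4/5 of 9746205 = 7796964; 7,796,964 required, 7,795,252 in favor — not approved.
Class II: 2/3 of 1614813 = 1076542; 1,076,542 required, 1,076,542 in favor — approved.
Class III: 3/5 of 4133570 = 2480142; 2,480,142 required, 2,480,700 in favor — approved.
Class IV: a majority of 15137689 is 7568845; 7,568,845 required, 7,570,744 in favor — approved.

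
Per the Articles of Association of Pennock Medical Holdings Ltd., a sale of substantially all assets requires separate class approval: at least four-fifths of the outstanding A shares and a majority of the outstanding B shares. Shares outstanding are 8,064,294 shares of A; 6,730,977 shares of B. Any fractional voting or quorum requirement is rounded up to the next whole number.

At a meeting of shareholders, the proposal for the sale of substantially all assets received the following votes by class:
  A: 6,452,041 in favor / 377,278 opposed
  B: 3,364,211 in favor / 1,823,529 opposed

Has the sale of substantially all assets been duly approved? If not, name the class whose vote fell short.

Not approved — the B shares did not give the required vote.

A: 4/5 of 8064294 = 6451435.20, rounded up to 6451436; 6,451,436 required, 6,452,041 in favor — approved.
B: a majority of 6730977 is 3365489; 3,365,489 required, 3,364,211 in favor — not approved.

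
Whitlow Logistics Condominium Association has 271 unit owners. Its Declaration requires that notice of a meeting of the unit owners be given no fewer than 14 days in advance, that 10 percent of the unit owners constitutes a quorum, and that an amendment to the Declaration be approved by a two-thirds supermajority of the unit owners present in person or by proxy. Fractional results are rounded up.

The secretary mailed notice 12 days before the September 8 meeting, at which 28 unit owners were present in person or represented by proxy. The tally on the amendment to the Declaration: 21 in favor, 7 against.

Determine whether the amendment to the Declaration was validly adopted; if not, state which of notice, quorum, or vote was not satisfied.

Invalid — notice requirement not satisfied.

Notice: 12 days given; 14 required. Not satisfied.
Quorum: 10% of 271 = 27.10, rounded up to 28; 28 present. Satisfied.
Vote: requires two-thirds of those present (28); 2/3 of 28 = 18.67, rounded up to 19, so 19 needed; 21 in favor. Satisfied.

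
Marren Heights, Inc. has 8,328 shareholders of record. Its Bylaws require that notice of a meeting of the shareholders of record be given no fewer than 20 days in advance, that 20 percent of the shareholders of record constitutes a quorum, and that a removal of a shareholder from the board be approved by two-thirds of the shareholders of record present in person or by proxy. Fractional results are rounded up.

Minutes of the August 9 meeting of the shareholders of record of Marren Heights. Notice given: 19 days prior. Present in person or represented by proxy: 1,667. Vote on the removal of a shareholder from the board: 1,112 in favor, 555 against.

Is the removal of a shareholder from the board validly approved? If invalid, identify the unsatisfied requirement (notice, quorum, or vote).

Invalid — notice requirement not satisfied.

Notice: 19 days given; 20 required. Not satisfied.
Quorum: 20% of 8,328 = 1,665.60, rounded up to 1,666; 1,667 present. Satisfied.
Vote: requires two-thirds of those present (1,667); 2/3 of 1667 = 1111.33, rounded up to 1112, so 1,112 needed; 1,112 in favor. Satisfied.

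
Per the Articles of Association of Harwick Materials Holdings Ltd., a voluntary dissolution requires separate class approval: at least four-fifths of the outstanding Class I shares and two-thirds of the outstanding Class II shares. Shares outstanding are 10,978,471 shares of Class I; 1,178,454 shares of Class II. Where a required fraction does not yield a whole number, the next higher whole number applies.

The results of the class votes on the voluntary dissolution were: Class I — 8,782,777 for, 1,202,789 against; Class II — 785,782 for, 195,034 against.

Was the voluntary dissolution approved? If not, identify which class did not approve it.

Approved — every class gave the required vote.

Class I: 4/5 of 10978471 = 8782776.80, rounded up to 8782777; 8,782,777 required, 8,782,777 in favor — approved.
Class II: 2/3 of 1178454 = 785636; 785,636 required, 785,782 in favor — approved.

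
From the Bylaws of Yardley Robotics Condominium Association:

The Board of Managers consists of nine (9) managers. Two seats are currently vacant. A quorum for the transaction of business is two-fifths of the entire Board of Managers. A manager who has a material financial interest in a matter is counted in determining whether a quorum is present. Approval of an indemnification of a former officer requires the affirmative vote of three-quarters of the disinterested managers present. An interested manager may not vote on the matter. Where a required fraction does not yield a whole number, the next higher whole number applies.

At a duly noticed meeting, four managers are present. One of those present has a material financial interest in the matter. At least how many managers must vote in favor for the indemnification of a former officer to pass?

3

The indemnification of a former officer requires three-fourths of the disinterested managers present (4 − 1 = 3).
3/4 of 3 = 2.25, rounded up to 3.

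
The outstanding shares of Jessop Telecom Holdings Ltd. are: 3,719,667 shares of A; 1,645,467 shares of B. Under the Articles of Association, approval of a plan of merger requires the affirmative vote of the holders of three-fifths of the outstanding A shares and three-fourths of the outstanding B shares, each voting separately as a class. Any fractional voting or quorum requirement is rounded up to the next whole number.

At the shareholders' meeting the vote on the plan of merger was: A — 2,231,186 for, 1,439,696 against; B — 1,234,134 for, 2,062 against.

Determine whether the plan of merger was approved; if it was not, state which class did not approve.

Not approved — the A shares did not give the required vote.

A: 3/5 of 3719667 = 2231800.20, rounded up to 2231801; 2,231,801 required, 2,231,186 in favor — not approved.
B: 3/4 of 1645467 = 1234100.25, rounded up to 1234101; 1,234,101 required, 1,234,134 in favor — approved.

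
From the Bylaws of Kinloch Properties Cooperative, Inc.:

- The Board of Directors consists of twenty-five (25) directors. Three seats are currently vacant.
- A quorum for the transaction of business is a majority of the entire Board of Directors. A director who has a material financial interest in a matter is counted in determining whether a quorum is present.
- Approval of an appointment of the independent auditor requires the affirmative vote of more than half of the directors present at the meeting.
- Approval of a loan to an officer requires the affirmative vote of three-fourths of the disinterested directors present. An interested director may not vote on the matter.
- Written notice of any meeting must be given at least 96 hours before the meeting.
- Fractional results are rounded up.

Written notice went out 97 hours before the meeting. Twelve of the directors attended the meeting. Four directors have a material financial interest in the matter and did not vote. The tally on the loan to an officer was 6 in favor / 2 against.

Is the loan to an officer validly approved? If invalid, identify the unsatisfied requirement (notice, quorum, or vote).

Notice: 97 hours given; 96 required (97 ≥ 96). Satisfied.
Quorum: 12 present (interested directors count toward quorum); quorum is 13. Not satisfied.
Vote: the loan to an officer requires three-fourths of the disinterested directors present (12 − 4 = 8). 3/4 of 8 = 6, so 6 affirmative votes are needed; 6 voted in favor. Satisfied. (Moot — without a quorum no business can be validly transacted.)

Invalid — quorum requirement not satisfied.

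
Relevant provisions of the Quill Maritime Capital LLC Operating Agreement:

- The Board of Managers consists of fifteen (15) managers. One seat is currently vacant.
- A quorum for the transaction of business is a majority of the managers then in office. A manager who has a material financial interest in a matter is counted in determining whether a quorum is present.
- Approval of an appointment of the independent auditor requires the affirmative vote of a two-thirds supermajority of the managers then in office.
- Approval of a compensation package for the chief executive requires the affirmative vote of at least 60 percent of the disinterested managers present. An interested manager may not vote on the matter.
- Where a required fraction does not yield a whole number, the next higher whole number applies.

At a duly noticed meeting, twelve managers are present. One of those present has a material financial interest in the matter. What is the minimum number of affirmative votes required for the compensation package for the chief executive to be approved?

The compensation package for the chief executive requires three-fifths of the disinterested managers present (12 − 1 = 11).
3/5 of 11 = 6.60, rounded up to 7.

7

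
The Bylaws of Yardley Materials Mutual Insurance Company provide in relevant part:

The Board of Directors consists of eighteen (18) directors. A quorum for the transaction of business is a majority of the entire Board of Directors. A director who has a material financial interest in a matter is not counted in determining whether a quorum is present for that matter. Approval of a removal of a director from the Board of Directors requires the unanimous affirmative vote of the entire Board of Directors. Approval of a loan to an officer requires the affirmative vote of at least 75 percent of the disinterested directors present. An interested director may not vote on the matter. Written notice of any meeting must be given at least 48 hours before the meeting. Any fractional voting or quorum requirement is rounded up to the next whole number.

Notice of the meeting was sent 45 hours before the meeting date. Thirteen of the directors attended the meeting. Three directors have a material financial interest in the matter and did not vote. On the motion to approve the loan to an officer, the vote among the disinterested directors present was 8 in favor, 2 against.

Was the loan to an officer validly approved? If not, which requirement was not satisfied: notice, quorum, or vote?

Invalid — notice requirement not satisfied.

Notice: 45 hours given; 48 required (45 < 48). Not satisfied.
Quorum: 13 present, but the 3 interested directors do not count, leaving 10. Quorum is 10. Satisfied.
Vote: the loan to an officer requires three-fourths of the disinterested directors present (13 − 3 = 10). 3/4 of 10 = 7.50, rounded up to 8, so 8 affirmative votes are needed; 8 voted in favor. Satisfied.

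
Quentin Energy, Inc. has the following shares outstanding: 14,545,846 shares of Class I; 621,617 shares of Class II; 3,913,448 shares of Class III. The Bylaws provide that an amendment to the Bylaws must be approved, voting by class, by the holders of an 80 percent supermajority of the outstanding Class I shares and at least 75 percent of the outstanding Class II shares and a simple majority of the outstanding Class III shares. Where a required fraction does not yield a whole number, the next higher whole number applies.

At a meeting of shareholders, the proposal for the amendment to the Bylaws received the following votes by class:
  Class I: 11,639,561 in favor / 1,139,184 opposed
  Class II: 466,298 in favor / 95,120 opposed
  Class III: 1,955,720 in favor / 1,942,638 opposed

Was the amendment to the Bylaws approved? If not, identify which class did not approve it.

Class I: 4/5 of 14545846 = 11636676.80, rounded up to 11636677; 11,636,677 required, 11,639,561 in favor — approved.
Class II: 3/4 of 621617 = 466212.75, rounded up to 466213; 466,213 required, 466,298 in favor — approved.
Class III: a majority of 3913448 is 1956725; 1,956,725 required, 1,955,720 in favor — not approved.

Not approved — the Class III shares did not give the required vote.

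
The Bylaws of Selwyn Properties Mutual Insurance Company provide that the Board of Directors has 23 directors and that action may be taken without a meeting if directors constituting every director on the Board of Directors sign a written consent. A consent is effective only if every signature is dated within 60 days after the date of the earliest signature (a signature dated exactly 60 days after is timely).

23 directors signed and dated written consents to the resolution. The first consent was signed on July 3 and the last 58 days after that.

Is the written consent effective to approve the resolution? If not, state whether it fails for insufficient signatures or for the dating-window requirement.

Effective — both the signature and dating-window requirements are satisfied.

Signatures required: every one of 23 — unanimous means all 23, so 23 needed; 23 signed. Sufficient.
Dating window: the latest signature is 58 days after the earliest; the limit is 60 days. Within the window.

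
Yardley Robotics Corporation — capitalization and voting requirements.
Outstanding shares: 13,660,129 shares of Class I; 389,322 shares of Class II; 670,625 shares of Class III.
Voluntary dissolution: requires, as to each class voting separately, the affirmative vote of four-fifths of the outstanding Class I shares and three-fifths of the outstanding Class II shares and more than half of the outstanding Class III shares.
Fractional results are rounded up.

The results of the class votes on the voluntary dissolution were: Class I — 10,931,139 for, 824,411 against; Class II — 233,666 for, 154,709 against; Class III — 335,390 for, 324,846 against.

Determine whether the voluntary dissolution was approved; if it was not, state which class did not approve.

Class I: 4/5 of 13660129 = 10928103.20, rounded up to 10928104; 10,928,104 required, 10,931,139 in favor — approved.
Class II: 3/5 of 389322 = 233593.20, rounded up to 233594; 233,594 required, 233,666 in favor — approved.
Class III: a majority of 670625 is 335313; 335,313 required, 335,390 in favor — approved.

Approved — every class gave the required vote.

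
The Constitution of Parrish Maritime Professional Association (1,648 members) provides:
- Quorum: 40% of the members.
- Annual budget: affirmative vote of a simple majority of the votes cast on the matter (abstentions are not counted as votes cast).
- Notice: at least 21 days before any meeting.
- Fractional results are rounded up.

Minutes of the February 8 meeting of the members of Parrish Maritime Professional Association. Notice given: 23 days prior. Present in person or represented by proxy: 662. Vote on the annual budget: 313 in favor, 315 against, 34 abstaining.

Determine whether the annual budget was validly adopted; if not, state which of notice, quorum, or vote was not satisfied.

Invalid — vote requirement not satisfied.

Notice: 23 days given; 21 required. Satisfied.
Quorum: 40% of 1,648 = 659.20, rounded up to 660; 662 present. Satisfied.
Vote: requires a majority of the votes cast (662 − 34 abstaining = 628); a majority of 628 is 315, so 315 needed; 313 in favor. Not satisfied.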